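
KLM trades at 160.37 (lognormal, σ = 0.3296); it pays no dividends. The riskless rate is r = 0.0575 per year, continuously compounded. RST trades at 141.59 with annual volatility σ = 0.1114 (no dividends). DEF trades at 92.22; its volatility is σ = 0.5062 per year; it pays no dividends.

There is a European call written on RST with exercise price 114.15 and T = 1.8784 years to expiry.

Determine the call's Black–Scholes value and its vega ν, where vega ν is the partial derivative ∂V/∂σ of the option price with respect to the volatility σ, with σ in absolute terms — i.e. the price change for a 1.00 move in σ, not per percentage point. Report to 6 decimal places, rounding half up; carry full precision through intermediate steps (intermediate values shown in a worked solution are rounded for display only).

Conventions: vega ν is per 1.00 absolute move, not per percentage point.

σ√T = 0.1114·√1.8784 = 0.152679
d₁ = (ln(S/K) + (r+σ²/2)T) / (σ√T) = (ln(141.59/114.15) + (0.0575+0.1114²/2)·1.8784) / 0.152679 = (0.215422 + 0.119663) / 0.152679 = 2.194707
d₂ = d₁ − σ√T = 2.194707 − 0.152679 = 2.042028
e^{−rT} = 0.897620
N(d₁) = 0.985908,  N(d₂) = 0.979426
Call price V = S·N(d₁) − K·e^{−rT}·N(d₂) = 139.594670 − 100.355251 = 39.239419
φ(d₁) = (1/√(2π))·e^{−d₁²/2} = 0.035890
ν = S·φ(d₁)·√T = 6.964583

price = 39.239419
ν = 6.964583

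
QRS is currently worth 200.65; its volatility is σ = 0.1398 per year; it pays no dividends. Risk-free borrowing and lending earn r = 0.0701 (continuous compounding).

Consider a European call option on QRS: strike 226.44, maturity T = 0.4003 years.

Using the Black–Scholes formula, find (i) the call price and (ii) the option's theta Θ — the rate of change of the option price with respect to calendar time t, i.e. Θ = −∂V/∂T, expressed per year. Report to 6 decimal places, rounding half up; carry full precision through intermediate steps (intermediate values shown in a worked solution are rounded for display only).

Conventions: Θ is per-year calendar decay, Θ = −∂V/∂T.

price = 1.406578
Θ = -7.447962

σ√T = 0.1398·√0.4003 = 0.088450
d₁ = (ln(S/K) + (r+σ²/2)T) / (σ√T) = (ln(200.65/226.44) + (0.0701+0.1398²/2)·0.4003) / 0.088450 = (-0.120918 + 0.031973) / 0.088450 = -1.005593
d₂ = d₁ − σ√T = -1.005593 − 0.088450 = -1.094044
e^{−rT} = 0.972329
N(d₁) = 0.157306,  N(d₂) = 0.136968
Call price V = S·N(d₁) − K·e^{−rT}·N(d₂) = 31.563385 − 30.156807 = 1.406578
φ(d₁) = (1/√(2π))·e^{−d₁²/2} = 0.240617
Θ = −S·φ(d₁)·σ/(2√T) − r·K·e^{−rT}·N(d₂) = −5.333970 − 2.113992 = -7.447962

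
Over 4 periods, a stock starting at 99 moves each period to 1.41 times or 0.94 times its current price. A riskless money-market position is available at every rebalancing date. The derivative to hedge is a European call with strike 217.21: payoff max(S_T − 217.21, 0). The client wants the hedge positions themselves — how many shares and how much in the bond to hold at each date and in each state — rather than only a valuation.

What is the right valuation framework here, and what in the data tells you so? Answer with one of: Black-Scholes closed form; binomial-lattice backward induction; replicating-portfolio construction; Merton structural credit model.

Key observation: the mandate to exhibit the hedge at every date and state singles out the replicating-portfolio construction on the 4-period tree with factors 1.41 and 0.94 from 99.

framework: replicating-portfolio construction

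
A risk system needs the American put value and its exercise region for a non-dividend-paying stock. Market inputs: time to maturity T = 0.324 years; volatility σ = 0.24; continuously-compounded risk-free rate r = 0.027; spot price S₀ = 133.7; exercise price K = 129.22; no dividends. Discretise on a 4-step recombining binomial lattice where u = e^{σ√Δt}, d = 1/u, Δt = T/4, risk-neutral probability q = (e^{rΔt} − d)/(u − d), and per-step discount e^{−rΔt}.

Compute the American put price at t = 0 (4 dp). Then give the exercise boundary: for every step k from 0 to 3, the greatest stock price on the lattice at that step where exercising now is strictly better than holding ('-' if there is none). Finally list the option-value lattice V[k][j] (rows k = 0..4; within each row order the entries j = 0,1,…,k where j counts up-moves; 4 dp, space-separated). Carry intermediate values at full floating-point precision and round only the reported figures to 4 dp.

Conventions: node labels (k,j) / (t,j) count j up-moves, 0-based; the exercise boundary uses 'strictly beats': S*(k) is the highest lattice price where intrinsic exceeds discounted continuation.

params: Δt=0.08100 u=1.07069 d=0.93398 q=0.49894 e^(-rΔt)=0.99782
t_4 payoffs: 27.4844 12.5922 0.0000 0.0000 0.0000
t_3: node(3,0) S=108.9275 payoff=20.2925 vs cont=20.0102 → 20.2925 [stop]  node(3,1) S=124.8725 payoff=4.3475 vs cont=6.2956 → 6.2956 [wait]  node(3,2) S=143.1515 payoff=0.0000 vs cont=0.0000 → 0.0000 [wait]  node(3,3) S=164.1062 payoff=0.0000 vs cont=0.0000 → 0.0000 [wait]  ⇒ S*(3)=108.9275
t_2: node(2,0) S=116.6278 payoff=12.5922 vs cont=13.2797 → 13.2797 [wait]  node(2,1) S=133.7000 payoff=0.0000 vs cont=3.1475 → 3.1475 [wait]  node(2,2) S=153.2712 payoff=0.0000 vs cont=0.0000 → 0.0000 [wait]  ⇒ S*(2)=-
t_1: node(1,0) S=124.8725 payoff=4.3475 vs cont=8.2064 → 8.2064 [wait]  node(1,1) S=143.1515 payoff=0.0000 vs cont=1.5737 → 1.5737 [wait]  ⇒ S*(1)=-
t_0: node(0,0) S=133.7000 payoff=0.0000 vs cont=4.8863 → 4.8863 [wait]  ⇒ S*(0)=-

price = 4.8863
boundary = - - - 108.9275
tree:
4.8863
8.2064 1.5737
13.2797 3.1475 0.0000
20.2925 6.2956 0.0000 0.0000
27.4844 12.5922 0.0000 0.0000 0.0000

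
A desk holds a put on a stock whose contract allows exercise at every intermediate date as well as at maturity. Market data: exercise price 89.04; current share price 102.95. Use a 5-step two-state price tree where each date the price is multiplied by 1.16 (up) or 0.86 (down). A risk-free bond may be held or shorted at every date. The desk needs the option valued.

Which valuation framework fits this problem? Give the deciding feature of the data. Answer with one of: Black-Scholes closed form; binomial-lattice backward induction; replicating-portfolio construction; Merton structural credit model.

Key observation: an American put (K = 89.04, S₀ = 102.95) on a 5-date tree has no closed form — the optimal stopping decision is embedded and must be resolved recursively from expiry.

framework: binomial-lattice backward induction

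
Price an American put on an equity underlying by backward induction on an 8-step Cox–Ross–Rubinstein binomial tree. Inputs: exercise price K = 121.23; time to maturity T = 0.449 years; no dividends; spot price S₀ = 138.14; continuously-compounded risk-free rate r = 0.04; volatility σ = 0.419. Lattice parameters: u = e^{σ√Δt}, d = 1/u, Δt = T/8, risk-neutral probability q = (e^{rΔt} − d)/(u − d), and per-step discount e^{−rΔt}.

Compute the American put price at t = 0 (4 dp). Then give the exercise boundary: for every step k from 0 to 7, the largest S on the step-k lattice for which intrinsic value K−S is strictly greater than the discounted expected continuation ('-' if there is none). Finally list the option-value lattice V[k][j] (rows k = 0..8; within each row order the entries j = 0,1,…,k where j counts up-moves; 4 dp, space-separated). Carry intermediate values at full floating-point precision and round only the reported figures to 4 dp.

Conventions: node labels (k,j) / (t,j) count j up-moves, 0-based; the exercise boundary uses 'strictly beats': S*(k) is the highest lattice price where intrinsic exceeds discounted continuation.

params: Δt=0.05613 u=1.10436 d=0.90550 q=0.48651 e^(-rΔt)=0.99776
t_8 payoffs: 58.7932 45.0817 28.3590 7.9640 0.0000 0.0000 0.0000 0.0000 0.0000
t_7: node(7,0) S=68.9526 payoff=52.2774 vs cont=52.0056 → 52.2774 [stop]  node(7,1) S=84.0950 payoff=37.1350 vs cont=36.8631 → 37.1350 [stop]  node(7,2) S=102.5628 payoff=18.6672 vs cont=18.3953 → 18.6672 [stop]  node(7,3) S=125.0863 payoff=0.0000 vs cont=4.0803 → 4.0803 [wait]  node(7,4) S=152.5560 payoff=0.0000 vs cont=0.0000 → 0.0000 [wait]  node(7,5) S=186.0583 payoff=0.0000 vs cont=0.0000 → 0.0000 [wait]  node(7,6) S=226.9179 payoff=0.0000 vs cont=0.0000 → 0.0000 [wait]  node(7,7) S=276.7505 payoff=0.0000 vs cont=0.0000 → 0.0000 [wait]  ⇒ S*(7)=102.5628
t_6: node(6,0) S=76.1483 payoff=45.0817 vs cont=44.8098 → 45.0817 [stop]  node(6,1) S=92.8710 payoff=28.3590 vs cont=28.0872 → 28.3590 [stop]  node(6,2) S=113.2660 payoff=7.9640 vs cont=11.5446 → 11.5446 [wait]  node(6,3) S=138.1400 payoff=0.0000 vs cont=2.0905 → 2.0905 [wait]  node(6,4) S=168.4764 payoff=0.0000 vs cont=0.0000 → 0.0000 [wait]  node(6,5) S=205.4749 payoff=0.0000 vs cont=0.0000 → 0.0000 [wait]  node(6,6) S=250.5985 payoff=0.0000 vs cont=0.0000 → 0.0000 [wait]  ⇒ S*(6)=92.8710
t_5: node(5,0) S=84.0950 payoff=37.1350 vs cont=36.8631 → 37.1350 [stop]  node(5,1) S=102.5628 payoff=18.6672 vs cont=20.1334 → 20.1334 [wait]  node(5,2) S=125.0863 payoff=0.0000 vs cont=6.9295 → 6.9295 [wait]  node(5,3) S=152.5560 payoff=0.0000 vs cont=1.0710 → 1.0710 [wait]  node(5,4) S=186.0583 payoff=0.0000 vs cont=0.0000 → 0.0000 [wait]  node(5,5) S=226.9179 payoff=0.0000 vs cont=0.0000 → 0.0000 [wait]  ⇒ S*(5)=84.0950
t_4: node(4,0) S=92.8710 payoff=28.3590 vs cont=28.7989 → 28.7989 [wait]  node(4,1) S=113.2660 payoff=7.9640 vs cont=13.6789 → 13.6789 [wait]  node(4,2) S=138.1400 payoff=0.0000 vs cont=4.0702 → 4.0702 [wait]  node(4,3) S=168.4764 payoff=0.0000 vs cont=0.5487 → 0.5487 [wait]  node(4,4) S=205.4749 payoff=0.0000 vs cont=0.0000 → 0.0000 [wait]  ⇒ S*(4)=-
t_3: node(3,0) S=102.5628 payoff=18.6672 vs cont=21.3948 → 21.3948 [wait]  node(3,1) S=125.0863 payoff=0.0000 vs cont=8.9840 → 8.9840 [wait]  node(3,2) S=152.5560 payoff=0.0000 vs cont=2.3517 → 2.3517 [wait]  node(3,3) S=186.0583 payoff=0.0000 vs cont=0.2811 → 0.2811 [wait]  ⇒ S*(3)=-
t_2: node(2,0) S=113.2660 payoff=7.9640 vs cont=15.3225 → 15.3225 [wait]  node(2,1) S=138.1400 payoff=0.0000 vs cont=5.7444 → 5.7444 [wait]  node(2,2) S=168.4764 payoff=0.0000 vs cont=1.3413 → 1.3413 [wait]  ⇒ S*(2)=-
t_1: node(1,0) S=125.0863 payoff=0.0000 vs cont=10.6388 → 10.6388 [wait]  node(1,1) S=152.5560 payoff=0.0000 vs cont=3.5942 → 3.5942 [wait]  ⇒ S*(1)=-
t_0: node(0,0) S=138.1400 payoff=0.0000 vs cont=7.1954 → 7.1954 [wait]  ⇒ S*(0)=-

price = 7.1954
boundary = - - - - - 84.0950 92.8710 102.5628
tree:
7.1954
10.6388 3.5942
15.3225 5.7444 1.3413
21.3948 8.9840 2.3517 0.2811
28.7989 13.6789 4.0702 0.5487 0.0000
37.1350 20.1334 6.9295 1.0710 0.0000 0.0000
45.0817 28.3590 11.5446 2.0905 0.0000 0.0000 0.0000
52.2774 37.1350 18.6672 4.0803 0.0000 0.0000 0.0000 0.0000
58.7932 45.0817 28.3590 7.9640 0.0000 0.0000 0.0000 0.0000 0.0000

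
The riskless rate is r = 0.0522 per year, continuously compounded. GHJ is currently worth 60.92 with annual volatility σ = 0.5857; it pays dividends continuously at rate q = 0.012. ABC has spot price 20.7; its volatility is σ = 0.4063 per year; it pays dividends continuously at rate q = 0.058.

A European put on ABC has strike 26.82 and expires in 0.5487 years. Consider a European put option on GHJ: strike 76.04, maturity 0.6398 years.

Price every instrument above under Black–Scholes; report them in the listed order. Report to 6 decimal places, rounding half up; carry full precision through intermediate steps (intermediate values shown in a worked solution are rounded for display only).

[ABC put K=26.82]
σ√T = 0.4063·√0.5487 = 0.300964
d₁ = (ln(S/K) + (r−q+σ²/2)T) / (σ√T) = (ln(20.7/26.82) + (0.0522−0.058+0.4063²/2)·0.5487) / 0.300964 = (-0.259014 + 0.042107) / 0.300964 = -0.720708
d₂ = d₁ − σ√T = -0.720708 − 0.300964 = -1.021672
e^{−rT} = 0.971764
e^{−qT} = 0.968676
N(−d₁) = 0.764455,  N(−d₂) = 0.846532
price = K·e^{−rT}·N(−d₂) − S·e^{−qT}·N(−d₁) = 22.062918 − 15.328556 = 6.734362
[GHJ put K=76.04]
σ√T = 0.5857·√0.6398 = 0.468487
d₁ = (ln(S/K) + (r−q+σ²/2)T) / (σ√T) = (ln(60.92/76.04) + (0.0522−0.012+0.5857²/2)·0.6398) / 0.468487 = (-0.221698 + 0.135460) / 0.468487 = -0.184078
d₂ = d₁ − σ√T = -0.184078 − 0.468487 = -0.652565
e^{−rT} = 0.967154
e^{−qT} = 0.992352
N(−d₁) = 0.573024,  N(−d₂) = 0.742982
price = K·e^{−rT}·N(−d₂) − S·e^{−qT}·N(−d₁) = 54.640637 − 34.641625 = 19.999012

price(ABC put K=26.82) = 6.734362
price(GHJ put K=76.04) = 19.999012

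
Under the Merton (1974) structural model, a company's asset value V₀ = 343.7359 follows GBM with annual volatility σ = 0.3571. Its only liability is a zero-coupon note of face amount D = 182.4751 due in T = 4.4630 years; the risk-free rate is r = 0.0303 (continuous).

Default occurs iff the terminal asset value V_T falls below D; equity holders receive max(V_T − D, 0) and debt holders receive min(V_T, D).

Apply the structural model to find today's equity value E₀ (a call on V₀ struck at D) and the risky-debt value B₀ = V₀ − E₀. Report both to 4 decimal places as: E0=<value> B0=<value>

E0=197.9087 B0=145.8272

Work the structural quantities from V₀ = 343.7359 against face 182.4751:
d₁ = [ln(V₀/D) + (r + σ²/2)T] / (σ√T)
   = [ln(343.7359/182.4751) + (0.0303 + 0.5·0.3571²)·4.4630] / (0.3571·√4.4630)
   = [0.633260 + 0.419791] / 0.754403 = 1.395873
d₂ = d₁ − σ√T = 1.395873 − 0.754403 = 0.641470
N(d₁) = 0.918624,  N(d₂) = 0.739391,  e^(−rT) = 0.873516
E₀ = V₀·N(d₁) − D·e^(−rT)·N(d₂)
   = 343.7359·0.918624 − 182.4751·0.873516·0.739391 = 197.908698
B₀ = V₀ − E₀ = 343.7359 − 197.908698 = 145.827202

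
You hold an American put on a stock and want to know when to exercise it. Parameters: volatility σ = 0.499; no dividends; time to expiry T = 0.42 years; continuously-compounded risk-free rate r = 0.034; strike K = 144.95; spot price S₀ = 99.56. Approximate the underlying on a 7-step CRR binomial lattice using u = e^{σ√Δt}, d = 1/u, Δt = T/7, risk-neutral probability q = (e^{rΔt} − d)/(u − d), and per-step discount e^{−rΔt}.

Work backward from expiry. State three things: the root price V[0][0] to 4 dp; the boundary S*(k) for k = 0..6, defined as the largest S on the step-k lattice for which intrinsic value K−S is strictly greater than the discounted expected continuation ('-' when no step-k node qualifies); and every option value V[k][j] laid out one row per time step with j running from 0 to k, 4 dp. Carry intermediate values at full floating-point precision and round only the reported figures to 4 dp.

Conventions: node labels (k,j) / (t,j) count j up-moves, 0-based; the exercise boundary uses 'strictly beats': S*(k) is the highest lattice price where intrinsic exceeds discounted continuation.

Δt=0.06000, u=1.13001, d=0.88495, q=0.47781, disc=e^(-rΔt)=0.99796
k=7 terminal: V=max(K-S,0) → 102.6345 90.9160 75.9524 56.8449 32.4459 1.2900 0.0000 0.0000
k=6: j=0 S=47.8171 intr=97.1329 cont=96.8375 V=97.1329[EX]; j=1 S=61.0591 intr=83.8909 cont=83.5955 V=83.8909[EX]; j=2 S=77.9682 intr=66.9818 cont=66.6864 V=66.9818[EX]; j=3 S=99.5600 intr=45.3900 cont=45.0946 V=45.3900[EX]; j=4 S=127.1312 intr=17.8188 cont=17.5234 V=17.8188[EX]; j=5 S=162.3377 intr=0.0000 cont=0.6723 V=0.6723[hold]; j=6 S=207.2939 intr=0.0000 cont=0.0000 V=0.0000[hold]  S*(6)=127.1312
k=5: j=0 S=54.0340 intr=90.9160 cont=90.6206 V=90.9160[EX]; j=1 S=68.9976 intr=75.9524 cont=75.6570 V=75.9524[EX]; j=2 S=88.1051 intr=56.8449 cont=56.5495 V=56.8449[EX]; j=3 S=112.5041 intr=32.4459 cont=32.1505 V=32.4459[EX]; j=4 S=143.6600 intr=1.2900 cont=9.6063 V=9.6063[hold]; j=5 S=183.4438 intr=0.0000 cont=0.3503 V=0.3503[hold]  S*(5)=112.5041
k=4: j=0 S=61.0591 intr=83.8909 cont=83.5955 V=83.8909[EX]; j=1 S=77.9682 intr=66.9818 cont=66.6864 V=66.9818[EX]; j=2 S=99.5600 intr=45.3900 cont=45.0946 V=45.3900[EX]; j=3 S=127.1312 intr=17.8188 cont=21.4890 V=21.4890[hold]; j=4 S=162.3377 intr=0.0000 cont=5.1731 V=5.1731[hold]  S*(4)=99.5600
k=3: j=0 S=68.9976 intr=75.9524 cont=75.6570 V=75.9524[EX]; j=1 S=88.1051 intr=56.8449 cont=56.5495 V=56.8449[EX]; j=2 S=112.5041 intr=32.4459 cont=33.9005 V=33.9005[hold]; j=3 S=143.6600 intr=1.2900 cont=13.6651 V=13.6651[hold]  S*(3)=88.1051
k=2: j=0 S=77.9682 intr=66.9818 cont=66.6864 V=66.9818[EX]; j=1 S=99.5600 intr=45.3900 cont=45.7882 V=45.7882[hold]; j=2 S=127.1312 intr=17.8188 cont=24.1824 V=24.1824[hold]  S*(2)=77.9682
k=1: j=0 S=88.1051 intr=56.8449 cont=56.7394 V=56.8449[EX]; j=1 S=112.5041 intr=32.4459 cont=35.3924 V=35.3924[hold]  S*(1)=88.1051
k=0: j=0 S=99.5600 intr=45.3900 cont=46.4996 V=46.4996[hold]  S*(0)=-

price = 46.4996
boundary = - 88.1051 77.9682 88.1051 99.5600 112.5041 127.1312
tree:
46.4996
56.8449 35.3924
66.9818 45.7882 24.1824
75.9524 56.8449 33.9005 13.6651
83.8909 66.9818 45.3900 21.4890 5.1731
90.9160 75.9524 56.8449 32.4459 9.6063 0.3503
97.1329 83.8909 66.9818 45.3900 17.8188 0.6723 0.0000
102.6345 90.9160 75.9524 56.8449 32.4459 1.2900 0.0000 0.0000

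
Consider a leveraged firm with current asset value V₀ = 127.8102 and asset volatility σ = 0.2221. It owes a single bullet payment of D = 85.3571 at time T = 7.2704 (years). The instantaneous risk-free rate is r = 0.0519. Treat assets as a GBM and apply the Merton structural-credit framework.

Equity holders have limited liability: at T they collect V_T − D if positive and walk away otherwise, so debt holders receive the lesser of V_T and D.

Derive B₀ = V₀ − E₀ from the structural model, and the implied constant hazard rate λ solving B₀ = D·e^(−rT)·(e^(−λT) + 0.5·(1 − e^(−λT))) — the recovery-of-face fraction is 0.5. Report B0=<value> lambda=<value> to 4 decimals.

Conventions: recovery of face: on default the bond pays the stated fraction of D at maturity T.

B0=56.2624 lambda=0.0111

Apply the equity-as-call identities (strike 85.3571, horizon 7.2704 years):
d₁ = [ln(V₀/D) + (r + σ²/2)T] / (σ√T)
   = [ln(127.8102/85.3571) + (0.0519 + 0.5·0.2221²)·7.2704] / (0.2221·√7.2704)
   = [0.403703 + 0.556652] / 0.598863 = 1.603630
d₂ = d₁ − σ√T = 1.603630 − 0.598863 = 1.004767
N(d₁) = 0.945602,  N(d₂) = 0.842495,  e^(−rT) = 0.685687
E₀ = V₀·N(d₁) − D·e^(−rT)·N(d₂)
   = 127.8102·0.945602 − 85.3571·0.685687·0.842495 = 71.547807
B₀ = V₀ − E₀ = 127.8102 − 71.547807 = 56.262393
e^(−λT) = (B₀·e^(rT)/D − 0.5)/(1 − 0.5) = (56.2624·1.458391/85.3571 − 0.5)/0.5 = 0.92257180
λ = −ln(0.92257180)/7.2704 = 0.011085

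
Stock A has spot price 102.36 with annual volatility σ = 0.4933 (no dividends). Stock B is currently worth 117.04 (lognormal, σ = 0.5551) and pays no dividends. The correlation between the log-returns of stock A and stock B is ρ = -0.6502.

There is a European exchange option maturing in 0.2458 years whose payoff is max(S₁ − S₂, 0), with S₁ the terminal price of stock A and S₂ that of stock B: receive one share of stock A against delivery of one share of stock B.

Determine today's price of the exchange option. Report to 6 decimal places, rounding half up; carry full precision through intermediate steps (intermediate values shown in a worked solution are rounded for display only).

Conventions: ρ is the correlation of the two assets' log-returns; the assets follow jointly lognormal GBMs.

σ_eff = √(σ₁² + σ₂² − 2ρσ₁σ₂) = √(0.4933² + 0.5551² − 2·-0.6502·0.4933·0.5551) = 0.952665
d₁ = (ln(S₁/S₂) + (q₂ − q₁ + σ_eff²/2)T) / (σ_eff√T) = (ln(102.36/117.04) + (0.0 − 0.0 + 0.453785)·0.2458) / 0.472314 = -0.047594
d₂ = d₁ − σ_eff√T = -0.047594 − 0.472314 = -0.519908
N(d₁) = 0.481020,  N(d₂) = 0.301564
V = S₁·e^{−q₁T}·N(d₁) − S₂·e^{−q₂T}·N(d₂) = 49.237198 − 35.295019 = 13.942178
Key observation: the rate r is irrelevant here: denominating values in stock B turns the exchange into a ratio option on S₁/S₂, and discounting at r drops out.

exchange price = 13.942178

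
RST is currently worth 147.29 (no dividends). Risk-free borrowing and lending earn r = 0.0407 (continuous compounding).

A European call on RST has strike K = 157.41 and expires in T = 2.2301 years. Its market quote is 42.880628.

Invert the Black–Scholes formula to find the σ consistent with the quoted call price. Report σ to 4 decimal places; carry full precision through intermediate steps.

At σ = 0.4843 the Black–Scholes value reproduces the quote:
σ√T = 0.4843·√2.2301 = 0.723230
d₁ = (ln(S/K) + (r+σ²/2)T) / (σ√T) = (ln(147.29/157.41) + (0.0407+0.4843²/2)·2.2301) / 0.723230 = (-0.066450 + 0.352296) / 0.723230 = 0.395235
d₂ = d₁ − σ√T = 0.395235 − 0.723230 = -0.327996
e^{−rT} = 0.913232
N(d₁) = 0.653665,  N(d₂) = 0.371457
V = S·N(d₁) − K·e^{−rT}·N(d₂) = 96.278339 − 53.397711 = 42.880628 (the observed quote) — the price is monotone increasing in volatility, hence this σ is the only solution

sigma = 0.4843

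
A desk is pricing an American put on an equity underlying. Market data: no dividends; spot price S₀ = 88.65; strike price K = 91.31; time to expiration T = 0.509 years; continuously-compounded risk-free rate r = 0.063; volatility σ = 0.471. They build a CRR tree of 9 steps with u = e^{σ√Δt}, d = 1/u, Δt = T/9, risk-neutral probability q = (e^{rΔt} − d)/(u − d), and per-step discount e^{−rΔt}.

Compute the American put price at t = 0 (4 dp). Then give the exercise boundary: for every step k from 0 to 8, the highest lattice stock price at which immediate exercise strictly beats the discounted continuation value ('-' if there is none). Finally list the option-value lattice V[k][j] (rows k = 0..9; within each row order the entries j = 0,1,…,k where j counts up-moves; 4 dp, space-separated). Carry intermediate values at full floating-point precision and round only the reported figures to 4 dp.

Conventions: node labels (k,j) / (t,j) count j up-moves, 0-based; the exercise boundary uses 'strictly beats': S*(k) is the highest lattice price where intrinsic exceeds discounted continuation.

price = 12.2756
boundary = - - - - 56.6365 63.3494 56.6365 63.3494 70.8578
tree:
12.2756
16.6769 7.7463
21.9999 11.2126 4.1650
28.0995 15.7593 6.5229 1.7209
34.6735 21.4058 9.9486 2.9754 0.4169
40.6750 27.9606 14.6831 5.0527 0.8171 0.0000
46.0405 34.6735 20.7946 8.3765 1.6013 0.0000 0.0000
50.8375 40.6750 27.9606 13.4261 3.1383 0.0000 0.0000 0.0000
55.1262 46.0405 34.6735 20.4522 6.1505 0.0000 0.0000 0.0000 0.0000
58.9604 50.8375 40.6750 27.9606 12.0538 0.0000 0.0000 0.0000 0.0000 0.0000

Δt=0.05656, u=1.11852, d=0.89403, q=0.48793, disc=e^(-rΔt)=0.99644
k=9 terminal: V=max(K-S,0) → 58.9604 50.8375 40.6750 27.9606 12.0538 0.0000 0.0000 0.0000 0.0000 0.0000
k=8: j=0 S=36.1838 intr=55.1262 cont=54.8014 V=55.1262[EX]; j=1 S=45.2695 intr=46.0405 cont=45.7157 V=46.0405[EX]; j=2 S=56.6365 intr=34.6735 cont=34.3487 V=34.6735[EX]; j=3 S=70.8578 intr=20.4522 cont=20.1274 V=20.4522[EX]; j=4 S=88.6500 intr=2.6600 cont=6.1505 V=6.1505[hold]; j=5 S=110.9098 intr=0.0000 cont=0.0000 V=0.0000[hold]; j=6 S=138.7589 intr=0.0000 cont=0.0000 V=0.0000[hold]; j=7 S=173.6009 intr=0.0000 cont=0.0000 V=0.0000[hold]; j=8 S=217.1915 intr=0.0000 cont=0.0000 V=0.0000[hold]  S*(8)=70.8578
k=7: j=0 S=40.4725 intr=50.8375 cont=50.5127 V=50.8375[EX]; j=1 S=50.6350 intr=40.6750 cont=40.3502 V=40.6750[EX]; j=2 S=63.3494 intr=27.9606 cont=27.6359 V=27.9606[EX]; j=3 S=79.2562 intr=12.0538 cont=13.4261 V=13.4261[hold]; j=4 S=99.1572 intr=0.0000 cont=3.1383 V=3.1383[hold]; j=5 S=124.0553 intr=0.0000 cont=0.0000 V=0.0000[hold]; j=6 S=155.2052 intr=0.0000 cont=0.0000 V=0.0000[hold]; j=7 S=194.1768 intr=0.0000 cont=0.0000 V=0.0000[hold]  S*(7)=63.3494
k=6: j=0 S=45.2695 intr=46.0405 cont=45.7157 V=46.0405[EX]; j=1 S=56.6365 intr=34.6735 cont=34.3487 V=34.6735[EX]; j=2 S=70.8578 intr=20.4522 cont=20.7946 V=20.7946[hold]; j=3 S=88.6500 intr=2.6600 cont=8.3765 V=8.3765[hold]; j=4 S=110.9098 intr=0.0000 cont=1.6013 V=1.6013[hold]; j=5 S=138.7589 intr=0.0000 cont=0.0000 V=0.0000[hold]; j=6 S=173.6009 intr=0.0000 cont=0.0000 V=0.0000[hold]  S*(6)=56.6365
k=5: j=0 S=50.6350 intr=40.6750 cont=40.3502 V=40.6750[EX]; j=1 S=63.3494 intr=27.9606 cont=27.8024 V=27.9606[EX]; j=2 S=79.2562 intr=12.0538 cont=14.6831 V=14.6831[hold]; j=3 S=99.1572 intr=0.0000 cont=5.0527 V=5.0527[hold]; j=4 S=124.0553 intr=0.0000 cont=0.8171 V=0.8171[hold]; j=5 S=155.2052 intr=0.0000 cont=0.0000 V=0.0000[hold]  S*(5)=63.3494
k=4: j=0 S=56.6365 intr=34.6735 cont=34.3487 V=34.6735[EX]; j=1 S=70.8578 intr=20.4522 cont=21.4058 V=21.4058[hold]; j=2 S=88.6500 intr=2.6600 cont=9.9486 V=9.9486[hold]; j=3 S=110.9098 intr=0.0000 cont=2.9754 V=2.9754[hold]; j=4 S=138.7589 intr=0.0000 cont=0.4169 V=0.4169[hold]  S*(4)=56.6365
k=3: j=0 S=63.3494 intr=27.9606 cont=28.0995 V=28.0995[hold]; j=1 S=79.2562 intr=12.0538 cont=15.7593 V=15.7593[hold]; j=2 S=99.1572 intr=0.0000 cont=6.5229 V=6.5229[hold]; j=3 S=124.0553 intr=0.0000 cont=1.7209 V=1.7209[hold]  S*(3)=-
k=2: j=0 S=70.8578 intr=20.4522 cont=21.9999 V=21.9999[hold]; j=1 S=88.6500 intr=2.6600 cont=11.2126 V=11.2126[hold]; j=2 S=110.9098 intr=0.0000 cont=4.1650 V=4.1650[hold]  S*(2)=-
k=1: j=0 S=79.2562 intr=12.0538 cont=16.6769 V=16.6769[hold]; j=1 S=99.1572 intr=0.0000 cont=7.7463 V=7.7463[hold]  S*(1)=-
k=0: j=0 S=88.6500 intr=2.6600 cont=12.2756 V=12.2756[hold]  S*(0)=-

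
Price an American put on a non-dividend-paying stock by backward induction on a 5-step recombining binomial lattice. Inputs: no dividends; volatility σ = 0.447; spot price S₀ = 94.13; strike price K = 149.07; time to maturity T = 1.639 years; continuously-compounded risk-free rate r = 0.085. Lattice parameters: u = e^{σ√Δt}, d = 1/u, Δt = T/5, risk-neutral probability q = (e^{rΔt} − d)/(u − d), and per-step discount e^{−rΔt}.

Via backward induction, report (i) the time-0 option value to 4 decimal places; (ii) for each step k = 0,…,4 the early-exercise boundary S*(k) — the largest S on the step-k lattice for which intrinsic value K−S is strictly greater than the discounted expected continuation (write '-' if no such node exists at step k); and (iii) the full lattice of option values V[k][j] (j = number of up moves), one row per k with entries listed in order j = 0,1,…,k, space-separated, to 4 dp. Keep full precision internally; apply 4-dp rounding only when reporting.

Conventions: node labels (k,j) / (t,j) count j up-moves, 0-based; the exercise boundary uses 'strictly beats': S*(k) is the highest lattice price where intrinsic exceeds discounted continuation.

price = 55.2421
boundary = - 72.8755 94.1300 72.8755 94.1300
tree:
55.2421
76.1945 36.6979
92.6498 54.9400 19.8967
105.3894 76.1945 33.6947 6.7361
115.2525 92.6498 54.9400 13.6070 0.0000
122.8885 105.3894 76.1945 27.4865 0.0000 0.0000

Δt=0.32780  u=1.29166  d=0.77420  q=0.49097  discount=0.97252
step 5 (expiry): payoffs max(K−S,0) = 122.8885 105.3894 76.1945 27.4865 0.0000 0.0000
step 4: (k=4,j=0): S=33.8175, K−S=115.2525, hold=111.1563 ⇒ V=115.2525 exercise | (k=4,j=1): S=56.4202, K−S=92.6498, hold=88.5536 ⇒ V=92.6498 exercise | (k=4,j=2): S=94.1300, K−S=54.9400, hold=50.8438 ⇒ V=54.9400 exercise | (k=4,j=3): S=157.0440, K−S=0.0000, hold=13.6070 ⇒ V=13.6070 continue | (k=4,j=4): S=262.0080, K−S=0.0000, hold=0.0000 ⇒ V=0.0000 continue  boundary S*=94.1300
step 3: (k=3,j=0): S=43.6806, K−S=105.3894, hold=101.2932 ⇒ V=105.3894 exercise | (k=3,j=1): S=72.8755, K−S=76.1945, hold=72.0983 ⇒ V=76.1945 exercise | (k=3,j=2): S=121.5835, K−S=27.4865, hold=33.6947 ⇒ V=33.6947 continue | (k=3,j=3): S=202.8467, K−S=0.0000, hold=6.7361 ⇒ V=6.7361 continue  boundary S*=72.8755
step 2: (k=2,j=0): S=56.4202, K−S=92.6498, hold=88.5536 ⇒ V=92.6498 exercise | (k=2,j=1): S=94.1300, K−S=54.9400, hold=53.8081 ⇒ V=54.9400 exercise | (k=2,j=2): S=157.0440, K−S=0.0000, hold=19.8967 ⇒ V=19.8967 continue  boundary S*=94.1300
step 1: (k=1,j=0): S=72.8755, K−S=76.1945, hold=72.0983 ⇒ V=76.1945 exercise | (k=1,j=1): S=121.5835, K−S=27.4865, hold=36.6979 ⇒ V=36.6979 continue  boundary S*=72.8755
step 0: (k=0,j=0): S=94.1300, K−S=54.9400, hold=55.2421 ⇒ V=55.2421 continue  boundary S*=-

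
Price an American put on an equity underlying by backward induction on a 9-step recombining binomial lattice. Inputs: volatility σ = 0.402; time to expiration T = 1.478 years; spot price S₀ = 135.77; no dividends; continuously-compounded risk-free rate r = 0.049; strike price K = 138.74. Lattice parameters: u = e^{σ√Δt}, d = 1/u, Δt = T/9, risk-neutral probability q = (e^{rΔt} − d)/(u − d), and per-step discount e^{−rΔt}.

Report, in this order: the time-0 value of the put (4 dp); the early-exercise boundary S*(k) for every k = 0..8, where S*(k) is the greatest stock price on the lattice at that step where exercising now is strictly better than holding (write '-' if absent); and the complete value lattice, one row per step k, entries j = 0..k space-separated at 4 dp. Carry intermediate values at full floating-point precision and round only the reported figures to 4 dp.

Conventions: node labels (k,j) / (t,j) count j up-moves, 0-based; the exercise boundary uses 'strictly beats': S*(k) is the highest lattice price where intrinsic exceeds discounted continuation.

Δt=0.16422, u=1.17693, d=0.84967, q=0.48405, disc=e^(-rΔt)=0.99199
k=9 terminal: V=max(K-S,0) → 107.4032 95.3336 78.6152 55.4575 23.3804 0.0000 0.0000 0.0000 0.0000 0.0000
k=8: j=0 S=36.8811 intr=101.8589 cont=100.7469 V=101.8589[EX]; j=1 S=51.0862 intr=87.6538 cont=86.5418 V=87.6538[EX]; j=2 S=70.7626 intr=67.9774 cont=66.8654 V=67.9774[EX]; j=3 S=98.0176 intr=40.7224 cont=39.6105 V=40.7224[EX]; j=4 S=135.7700 intr=2.9700 cont=11.9664 V=11.9664[hold]; j=5 S=188.0632 intr=0.0000 cont=0.0000 V=0.0000[hold]; j=6 S=260.4976 intr=0.0000 cont=0.0000 V=0.0000[hold]; j=7 S=360.8309 intr=0.0000 cont=0.0000 V=0.0000[hold]; j=8 S=499.8085 intr=0.0000 cont=0.0000 V=0.0000[hold]  S*(8)=98.0176
k=7: j=0 S=43.4064 intr=95.3336 cont=94.2216 V=95.3336[EX]; j=1 S=60.1248 intr=78.6152 cont=77.5032 V=78.6152[EX]; j=2 S=83.2825 intr=55.4575 cont=54.3455 V=55.4575[EX]; j=3 S=115.3596 intr=23.3804 cont=26.5882 V=26.5882[hold]; j=4 S=159.7915 intr=0.0000 cont=6.1246 V=6.1246[hold]; j=5 S=221.3369 intr=0.0000 cont=0.0000 V=0.0000[hold]; j=6 S=306.5870 intr=0.0000 cont=0.0000 V=0.0000[hold]; j=7 S=424.6721 intr=0.0000 cont=0.0000 V=0.0000[hold]  S*(7)=83.2825
k=6: j=0 S=51.0862 intr=87.6538 cont=86.5418 V=87.6538[EX]; j=1 S=70.7626 intr=67.9774 cont=66.8654 V=67.9774[EX]; j=2 S=98.0176 intr=40.7224 cont=41.1508 V=41.1508[hold]; j=3 S=135.7700 intr=2.9700 cont=16.5491 V=16.5491[hold]; j=4 S=188.0632 intr=0.0000 cont=3.1346 V=3.1346[hold]; j=5 S=260.4976 intr=0.0000 cont=0.0000 V=0.0000[hold]; j=6 S=360.8309 intr=0.0000 cont=0.0000 V=0.0000[hold]  S*(6)=70.7626
k=5: j=0 S=60.1248 intr=78.6152 cont=77.5032 V=78.6152[EX]; j=1 S=83.2825 intr=55.4575 cont=54.5512 V=55.4575[EX]; j=2 S=115.3596 intr=23.3804 cont=29.0080 V=29.0080[hold]; j=3 S=159.7915 intr=0.0000 cont=9.9752 V=9.9752[hold]; j=4 S=221.3369 intr=0.0000 cont=1.6044 V=1.6044[hold]; j=5 S=306.5870 intr=0.0000 cont=0.0000 V=0.0000[hold]  S*(5)=83.2825
k=4: j=0 S=70.7626 intr=67.9774 cont=66.8654 V=67.9774[EX]; j=1 S=98.0176 intr=40.7224 cont=42.3127 V=42.3127[hold]; j=2 S=135.7700 intr=2.9700 cont=19.6365 V=19.6365[hold]; j=3 S=188.0632 intr=0.0000 cont=5.8758 V=5.8758[hold]; j=4 S=260.4976 intr=0.0000 cont=0.8211 V=0.8211[hold]  S*(4)=70.7626
k=3: j=0 S=83.2825 intr=55.4575 cont=55.1091 V=55.4575[EX]; j=1 S=115.3596 intr=23.3804 cont=31.0851 V=31.0851[hold]; j=2 S=159.7915 intr=0.0000 cont=12.8716 V=12.8716[hold]; j=3 S=221.3369 intr=0.0000 cont=3.4016 V=3.4016[hold]  S*(3)=83.2825
k=2: j=0 S=98.0176 intr=40.7224 cont=43.3101 V=43.3101[hold]; j=1 S=135.7700 intr=2.9700 cont=22.0904 V=22.0904[hold]; j=2 S=188.0632 intr=0.0000 cont=8.2212 V=8.2212[hold]  S*(2)=-
k=1: j=0 S=115.3596 intr=23.3804 cont=32.7739 V=32.7739[hold]; j=1 S=159.7915 intr=0.0000 cont=15.2538 V=15.2538[hold]  S*(1)=-
k=0: j=0 S=135.7700 intr=2.9700 cont=24.0986 V=24.0986[hold]  S*(0)=-

price = 24.0986
boundary = - - - 83.2825 70.7626 83.2825 70.7626 83.2825 98.0176
tree:
24.0986
32.7739 15.2538
43.3101 22.0904 8.2212
55.4575 31.0851 12.8716 3.4016
67.9774 42.3127 19.6365 5.8758 0.8211
78.6152 55.4575 29.0080 9.9752 1.6044 0.0000
87.6538 67.9774 41.1508 16.5491 3.1346 0.0000 0.0000
95.3336 78.6152 55.4575 26.5882 6.1246 0.0000 0.0000 0.0000
101.8589 87.6538 67.9774 40.7224 11.9664 0.0000 0.0000 0.0000 0.0000
107.4032 95.3336 78.6152 55.4575 23.3804 0.0000 0.0000 0.0000 0.0000 0.0000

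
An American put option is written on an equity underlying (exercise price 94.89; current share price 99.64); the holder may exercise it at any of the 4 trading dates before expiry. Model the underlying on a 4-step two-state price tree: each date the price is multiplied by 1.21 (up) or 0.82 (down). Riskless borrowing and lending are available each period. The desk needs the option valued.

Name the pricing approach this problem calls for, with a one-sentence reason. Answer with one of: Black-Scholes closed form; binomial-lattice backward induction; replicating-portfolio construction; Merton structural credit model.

framework: binomial-lattice backward induction

Key observation: early exercise of the strike-94.89 put must be checked at each of the 4 dates (spot 99.64), which forces a node-by-node comparison of intrinsic and continuation value backward from expiry.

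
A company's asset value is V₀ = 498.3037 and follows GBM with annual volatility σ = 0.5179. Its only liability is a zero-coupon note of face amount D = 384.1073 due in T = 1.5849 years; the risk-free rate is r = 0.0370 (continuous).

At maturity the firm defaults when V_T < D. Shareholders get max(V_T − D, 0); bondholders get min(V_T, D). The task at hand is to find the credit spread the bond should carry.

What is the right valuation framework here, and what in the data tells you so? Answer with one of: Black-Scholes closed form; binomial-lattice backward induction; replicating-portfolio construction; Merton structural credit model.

framework: Merton structural credit model

Key observation: the question is about default risk generated by asset-value dynamics against a debt face of 384.1073 — the structural framework prices exactly that.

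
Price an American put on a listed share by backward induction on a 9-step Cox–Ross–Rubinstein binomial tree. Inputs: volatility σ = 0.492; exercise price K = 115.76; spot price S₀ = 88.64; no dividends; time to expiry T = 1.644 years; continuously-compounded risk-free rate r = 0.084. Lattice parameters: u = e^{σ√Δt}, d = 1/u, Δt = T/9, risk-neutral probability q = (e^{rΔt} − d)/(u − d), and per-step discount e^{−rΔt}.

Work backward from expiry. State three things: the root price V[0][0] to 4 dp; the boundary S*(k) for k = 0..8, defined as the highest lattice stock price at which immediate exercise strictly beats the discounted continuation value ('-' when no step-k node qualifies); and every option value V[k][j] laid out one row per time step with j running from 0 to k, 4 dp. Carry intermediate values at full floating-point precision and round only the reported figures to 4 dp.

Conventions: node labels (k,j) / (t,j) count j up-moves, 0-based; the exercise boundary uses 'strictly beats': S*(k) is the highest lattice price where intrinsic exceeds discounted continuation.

Δt=0.18267  u=1.23402  d=0.81036  q=0.48412  discount=0.98477
step 9 (expiry): payoffs max(K−S,0) = 102.4025 95.4191 84.7847 68.5905 43.9298 6.3763 0.0000 0.0000 0.0000 0.0000
step 8: (k=8,j=0): S=16.4834, K−S=99.2766, hold=97.5139 ⇒ V=99.2766 exercise | (k=8,j=1): S=25.1011, K−S=90.6589, hold=88.8962 ⇒ V=90.6589 exercise | (k=8,j=2): S=38.2242, K−S=77.5358, hold=75.7731 ⇒ V=77.5358 exercise | (k=8,j=3): S=58.2082, K−S=57.5518, hold=55.7891 ⇒ V=57.5518 exercise | (k=8,j=4): S=88.6400, K−S=27.1200, hold=25.3573 ⇒ V=27.1200 exercise | (k=8,j=5): S=134.9818, K−S=0.0000, hold=3.2393 ⇒ V=3.2393 continue | (k=8,j=6): S=205.5516, K−S=0.0000, hold=0.0000 ⇒ V=0.0000 continue | (k=8,j=7): S=313.0159, K−S=0.0000, hold=0.0000 ⇒ V=0.0000 continue | (k=8,j=8): S=476.6635, K−S=0.0000, hold=0.0000 ⇒ V=0.0000 continue  boundary S*=88.6400
step 7: (k=7,j=0): S=20.3409, K−S=95.4191, hold=93.6564 ⇒ V=95.4191 exercise | (k=7,j=1): S=30.9753, K−S=84.7847, hold=83.0220 ⇒ V=84.7847 exercise | (k=7,j=2): S=47.1695, K−S=68.5905, hold=66.8278 ⇒ V=68.5905 exercise | (k=7,j=3): S=71.8302, K−S=43.9298, hold=42.1672 ⇒ V=43.9298 exercise | (k=7,j=4): S=109.3837, K−S=6.3763, hold=15.3220 ⇒ V=15.3220 continue | (k=7,j=5): S=166.5705, K−S=0.0000, hold=1.6457 ⇒ V=1.6457 continue | (k=7,j=6): S=253.6551, K−S=0.0000, hold=0.0000 ⇒ V=0.0000 continue | (k=7,j=7): S=386.2683, K−S=0.0000, hold=0.0000 ⇒ V=0.0000 continue  boundary S*=71.8302
step 6: (k=6,j=0): S=25.1011, K−S=90.6589, hold=88.8962 ⇒ V=90.6589 exercise | (k=6,j=1): S=38.2242, K−S=77.5358, hold=75.7731 ⇒ V=77.5358 exercise | (k=6,j=2): S=58.2082, K−S=57.5518, hold=55.7891 ⇒ V=57.5518 exercise | (k=6,j=3): S=88.6400, K−S=27.1200, hold=29.6222 ⇒ V=29.6222 continue | (k=6,j=4): S=134.9818, K−S=0.0000, hold=8.5685 ⇒ V=8.5685 continue | (k=6,j=5): S=205.5516, K−S=0.0000, hold=0.8360 ⇒ V=0.8360 continue | (k=6,j=6): S=313.0159, K−S=0.0000, hold=0.0000 ⇒ V=0.0000 continue  boundary S*=58.2082
step 5: (k=5,j=0): S=30.9753, K−S=84.7847, hold=83.0220 ⇒ V=84.7847 exercise | (k=5,j=1): S=47.1695, K−S=68.5905, hold=66.8278 ⇒ V=68.5905 exercise | (k=5,j=2): S=71.8302, K−S=43.9298, hold=43.3601 ⇒ V=43.9298 exercise | (k=5,j=3): S=109.3837, K−S=6.3763, hold=19.1338 ⇒ V=19.1338 continue | (k=5,j=4): S=166.5705, K−S=0.0000, hold=4.7516 ⇒ V=4.7516 continue | (k=5,j=5): S=253.6551, K−S=0.0000, hold=0.4247 ⇒ V=0.4247 continue  boundary S*=71.8302
step 4: (k=4,j=0): S=38.2242, K−S=77.5358, hold=75.7731 ⇒ V=77.5358 exercise | (k=4,j=1): S=58.2082, K−S=57.5518, hold=55.7891 ⇒ V=57.5518 exercise | (k=4,j=2): S=88.6400, K−S=27.1200, hold=31.4394 ⇒ V=31.4394 continue | (k=4,j=3): S=134.9818, K−S=0.0000, hold=11.9858 ⇒ V=11.9858 continue | (k=4,j=4): S=205.5516, K−S=0.0000, hold=2.6164 ⇒ V=2.6164 continue  boundary S*=58.2082
step 3: (k=3,j=0): S=47.1695, K−S=68.5905, hold=66.8278 ⇒ V=68.5905 exercise | (k=3,j=1): S=71.8302, K−S=43.9298, hold=44.2264 ⇒ V=44.2264 continue | (k=3,j=2): S=109.3837, K−S=6.3763, hold=21.6862 ⇒ V=21.6862 continue | (k=3,j=3): S=166.5705, K−S=0.0000, hold=7.3364 ⇒ V=7.3364 continue  boundary S*=47.1695
step 2: (k=2,j=0): S=58.2082, K−S=57.5518, hold=55.9305 ⇒ V=57.5518 exercise | (k=2,j=1): S=88.6400, K−S=27.1200, hold=32.8070 ⇒ V=32.8070 continue | (k=2,j=2): S=134.9818, K−S=0.0000, hold=14.5148 ⇒ V=14.5148 continue  boundary S*=58.2082
step 1: (k=1,j=0): S=71.8302, K−S=43.9298, hold=44.8784 ⇒ V=44.8784 continue | (k=1,j=1): S=109.3837, K−S=6.3763, hold=23.5867 ⇒ V=23.5867 continue  boundary S*=-
step 0: (k=0,j=0): S=88.6400, K−S=27.1200, hold=34.0442 ⇒ V=34.0442 continue  boundary S*=-

price = 34.0442
boundary = - - 58.2082 47.1695 58.2082 71.8302 58.2082 71.8302 88.6400
tree:
34.0442
44.8784 23.5867
57.5518 32.8070 14.5148
68.5905 44.2264 21.6862 7.3364
77.5358 57.5518 31.4394 11.9858 2.6164
84.7847 68.5905 43.9298 19.1338 4.7516 0.4247
90.6589 77.5358 57.5518 29.6222 8.5685 0.8360 0.0000
95.4191 84.7847 68.5905 43.9298 15.3220 1.6457 0.0000 0.0000
99.2766 90.6589 77.5358 57.5518 27.1200 3.2393 0.0000 0.0000 0.0000
102.4025 95.4191 84.7847 68.5905 43.9298 6.3763 0.0000 0.0000 0.0000 0.0000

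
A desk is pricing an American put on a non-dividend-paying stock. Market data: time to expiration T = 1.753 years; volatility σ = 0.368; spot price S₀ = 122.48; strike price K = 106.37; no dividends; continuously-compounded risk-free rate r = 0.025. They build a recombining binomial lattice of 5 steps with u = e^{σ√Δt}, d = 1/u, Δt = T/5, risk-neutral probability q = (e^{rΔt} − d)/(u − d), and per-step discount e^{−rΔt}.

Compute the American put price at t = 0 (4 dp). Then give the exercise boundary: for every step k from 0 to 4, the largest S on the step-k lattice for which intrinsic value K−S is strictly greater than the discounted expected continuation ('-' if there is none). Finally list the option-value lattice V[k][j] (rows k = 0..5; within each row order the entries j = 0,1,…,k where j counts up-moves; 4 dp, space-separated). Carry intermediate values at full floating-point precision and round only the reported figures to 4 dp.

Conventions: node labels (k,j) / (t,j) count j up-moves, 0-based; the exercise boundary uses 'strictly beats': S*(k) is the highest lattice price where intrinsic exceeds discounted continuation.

price = 13.4170
boundary = - - - 63.7044 79.2139
tree:
13.4170
20.4086 5.6518
30.1222 9.6536 1.1688
42.6656 16.3051 2.2072 0.0000
55.1385 27.1561 4.1680 0.0000 0.0000
65.1693 42.6656 7.8707 0.0000 0.0000 0.0000

Δt=0.35060  u=1.24346  d=0.80421  q=0.46578  discount=0.99127
step 5 (expiry): payoffs max(K−S,0) = 65.1693 42.6656 7.8707 0.0000 0.0000 0.0000
step 4: (k=4,j=0): S=51.2315, K−S=55.1385, hold=54.2102 ⇒ V=55.1385 exercise | (k=4,j=1): S=79.2139, K−S=27.1561, hold=26.2279 ⇒ V=27.1561 exercise | (k=4,j=2): S=122.4800, K−S=0.0000, hold=4.1680 ⇒ V=4.1680 continue | (k=4,j=3): S=189.3779, K−S=0.0000, hold=0.0000 ⇒ V=0.0000 continue | (k=4,j=4): S=292.8149, K−S=0.0000, hold=0.0000 ⇒ V=0.0000 continue  boundary S*=79.2139
step 3: (k=3,j=0): S=63.7044, K−S=42.6656, hold=41.7374 ⇒ V=42.6656 exercise | (k=3,j=1): S=98.4993, K−S=7.8707, hold=16.3051 ⇒ V=16.3051 continue | (k=3,j=2): S=152.2990, K−S=0.0000, hold=2.2072 ⇒ V=2.2072 continue | (k=3,j=3): S=235.4839, K−S=0.0000, hold=0.0000 ⇒ V=0.0000 continue  boundary S*=63.7044
step 2: (k=2,j=0): S=79.2139, K−S=27.1561, hold=30.1222 ⇒ V=30.1222 continue | (k=2,j=1): S=122.4800, K−S=0.0000, hold=9.6536 ⇒ V=9.6536 continue | (k=2,j=2): S=189.3779, K−S=0.0000, hold=1.1688 ⇒ V=1.1688 continue  boundary S*=-
step 1: (k=1,j=0): S=98.4993, K−S=7.8707, hold=20.4086 ⇒ V=20.4086 continue | (k=1,j=1): S=152.2990, K−S=0.0000, hold=5.6518 ⇒ V=5.6518 continue  boundary S*=-
step 0: (k=0,j=0): S=122.4800, K−S=0.0000, hold=13.4170 ⇒ V=13.4170 continue  boundary S*=-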